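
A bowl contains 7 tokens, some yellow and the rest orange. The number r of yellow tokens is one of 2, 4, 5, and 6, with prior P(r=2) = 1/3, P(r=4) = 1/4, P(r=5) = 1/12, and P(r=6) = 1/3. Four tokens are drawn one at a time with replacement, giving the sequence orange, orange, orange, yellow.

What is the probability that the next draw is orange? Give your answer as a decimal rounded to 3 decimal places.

For each hypothesis, P(data | H) works out to: P(data | r = 2) = (5/7)(5/7)(5/7)(2/7) = 0.10412; P(data | r = 4) = (3/7)(3/7)(3/7)(4/7) = 0.044981; P(data | r = 5) = (2/7)(2/7)(2/7)(5/7) = 0.01666; P(data | r = 6) = (1/7)(1/7)(1/7)(6/7) = 0.002499.
Multiplying each by its prior: 1/3 · 0.10412 = 0.034708, 1/4 · 0.044981 = 0.011245, 1/12 · 0.01666 = 0.0013883, 1/3 · 0.002499 = 0.00083299; with total 0.048174.
Normalising, the posterior is P(r = 2 | data) = 0.72046, P(r = 4 | data) = 0.23343, P(r = 5 | data) = 0.028818, P(r = 6 | data) = 0.017291.
Averaging over the posterior, P(orange next | data) = (5/7)(0.72046) + (3/7)(0.23343) + (2/7)(0.028818) + (1/7)(0.017291) = 0.62536.

0.625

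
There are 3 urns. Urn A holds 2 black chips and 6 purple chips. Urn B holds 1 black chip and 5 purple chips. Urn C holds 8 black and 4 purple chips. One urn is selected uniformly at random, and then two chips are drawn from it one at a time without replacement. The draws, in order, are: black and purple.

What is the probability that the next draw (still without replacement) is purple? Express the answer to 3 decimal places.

Under each hypothesis, the probability of the observed sequence is: P(data | urn A) = (2/8)(6/7) = 3/14; P(data | urn B) = (1/6)(5/5) = 1/6; P(data | urn C) = (8/12)(4/11) = 8/33.
Multiplying each by its prior: 1/3 · 3/14 = 1/14, 1/3 · 1/6 = 1/18, 1/3 · 8/33 = 8/99; with total 16/77.
The posterior is then P(urn A | data) = 0.34375, P(urn B | data) = 0.26736, P(urn C | data) = 0.38889.
Averaging over the posterior, P(purple next | data) = (5/6)(0.34375) + (1)(0.26736) + (3/10)(0.38889) = 0.67049.

0.670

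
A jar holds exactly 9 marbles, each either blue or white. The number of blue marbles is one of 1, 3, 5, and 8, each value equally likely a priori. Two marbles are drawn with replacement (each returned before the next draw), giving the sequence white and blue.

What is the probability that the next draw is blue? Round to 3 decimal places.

Compute the likelihood of the observed sequence for each case: P(data | r = 1) = (8/9)(1/9) = 8/81; P(data | r = 3) = (6/9)(3/9) = 2/9; P(data | r = 5) = (4/9)(5/9) = 20/81; P(data | r = 8) = (1/9)(8/9) = 8/81.
Multiplying each by its prior: 1/4 · 8/81 = 2/81, 1/4 · 2/9 = 1/18, 1/4 · 20/81 = 5/81, 1/4 · 8/81 = 2/81; these sum to 1/6.
The posterior is then P(r = 1 | data) = 4/27, P(r = 3 | data) = 1/3, P(r = 5 | data) = 10/27, P(r = 8 | data) = 4/27.
So P(blue next | data) = Σ P(blue next | H) P(H | data) = (1/9)(4/27) + (1/3)(1/3) + (5/9)(10/27) + (8/9)(4/27) = 113/243.

0.465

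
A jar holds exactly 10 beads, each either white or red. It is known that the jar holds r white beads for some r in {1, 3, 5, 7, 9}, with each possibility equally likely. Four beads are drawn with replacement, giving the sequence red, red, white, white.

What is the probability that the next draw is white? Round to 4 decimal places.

0.5000

Compute the likelihood of the observed sequence for each case: P(data | r = 1) = (9/10)(9/10)(1/10)(1/10) = 0.0081; P(data | r = 3) = (7/10)(7/10)(3/10)(3/10) = 0.0441; P(data | r = 5) = (5/10)(5/10)(5/10)(5/10) = 0.0625; P(data | r = 7) = (3/10)(3/10)(7/10)(7/10) = 0.0441; P(data | r = 9) = (1/10)(1/10)(9/10)(9/10) = 0.0081.
The prior-weighted likelihoods are 1/5 · 0.0081 = 0.00162, 1/5 · 0.0441 = 0.00882, 1/5 · 0.0625 = 0.0125, 1/5 · 0.0441 = 0.00882, 1/5 · 0.0081 = 0.00162; with total 0.03338.
Dividing through by the total gives posterior P(r = 1 | data) = 0.048532, P(r = 3 | data) = 0.26423, P(r = 5 | data) = 0.37448, P(r = 7 | data) = 0.26423, P(r = 9 | data) = 0.048532.
So P(white next | data) = Σ P(white next | H) P(H | data) = (1/10)(0.048532) + (3/10)(0.26423) + (1/2)(0.37448) + (7/10)(0.26423) + (9/10)(0.048532) = 0.5.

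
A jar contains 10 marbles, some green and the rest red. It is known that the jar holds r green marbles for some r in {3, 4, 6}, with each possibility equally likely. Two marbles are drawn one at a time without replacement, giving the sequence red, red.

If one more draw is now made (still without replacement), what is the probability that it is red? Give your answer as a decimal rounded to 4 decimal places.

The likelihood of the observed sequence under each hypothesis: P(data | r = 3) = (7/10)(6/9) = 7/15; P(data | r = 4) = (6/10)(5/9) = 1/3; P(data | r = 6) = (4/10)(3/9) = 2/15.
Weighting by the prior gives 1/3 · 7/15 = 7/45, 1/3 · 1/3 = 1/9, 1/3 · 2/15 = 2/45; summing to 14/45.
Normalising, the posterior is P(r = 3 | data) = 1/2, P(r = 4 | data) = 5/14, P(r = 6 | data) = 1/7.
The predictive probability is P(red next | data) = (5/8)(1/2) + (1/2)(5/14) + (1/4)(1/7) = 59/112.

0.5268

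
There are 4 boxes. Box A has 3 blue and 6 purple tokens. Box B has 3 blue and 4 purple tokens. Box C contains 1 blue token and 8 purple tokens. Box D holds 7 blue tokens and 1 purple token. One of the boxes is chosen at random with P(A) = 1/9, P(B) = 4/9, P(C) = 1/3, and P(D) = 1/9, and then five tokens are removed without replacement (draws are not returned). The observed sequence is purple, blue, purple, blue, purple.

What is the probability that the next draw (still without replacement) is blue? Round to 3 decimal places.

For each hypothesis, P(data | H) works out to: P(data | box A) = (6/9)(3/8)(5/7)(2/6)(4/5) = 1/21; P(data | box B) = (4/7)(3/6)(3/5)(2/4)(2/3) = 2/35; P(data | box C) = (8/9)(1/8)(7/7)(0/6) = 0; P(data | box D) = (1/8)(7/7)(0/6) = 0.
Multiplying each by its prior: 1/9 · 1/21 = 1/189, 4/9 · 2/35 = 8/315, 1/3 · 0 = 0, 1/9 · 0 = 0; with total 29/945.
Normalising, the posterior is P(box A | data) = 5/29, P(box B | data) = 24/29, P(box C | data) = 0, P(box D | data) = 0.
Averaging over the posterior, P(blue next | data) = (1/4)(5/29) + (1/2)(24/29) = 53/116.

0.457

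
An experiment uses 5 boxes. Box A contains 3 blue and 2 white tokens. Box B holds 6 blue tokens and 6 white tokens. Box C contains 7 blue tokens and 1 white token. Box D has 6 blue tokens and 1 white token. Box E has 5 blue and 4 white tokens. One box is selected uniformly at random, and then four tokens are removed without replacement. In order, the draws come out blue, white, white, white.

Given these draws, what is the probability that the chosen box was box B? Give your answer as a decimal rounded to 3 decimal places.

Under each hypothesis, the probability of the observed sequence is: P(data | box A) = (3/5)(2/4)(1/3)(0/2) = 0; P(data | box B) = (6/12)(6/11)(5/10)(4/9) = 0.060606; P(data | box C) = (7/8)(1/7)(0/6) = 0; P(data | box D) = (6/7)(1/6)(0/5) = 0; P(data | box E) = (5/9)(4/8)(3/7)(2/6) = 0.039683.
The prior-weighted likelihoods are 1/5 · 0 = 0, 1/5 · 0.060606 = 0.012121, 1/5 · 0 = 0, 1/5 · 0 = 0, 1/5 · 0.039683 = 0.0079365; with total 0.020058.
By Bayes' rule, P(box B | data) = (0.012121) / (0.020058) = 0.60432.

0.604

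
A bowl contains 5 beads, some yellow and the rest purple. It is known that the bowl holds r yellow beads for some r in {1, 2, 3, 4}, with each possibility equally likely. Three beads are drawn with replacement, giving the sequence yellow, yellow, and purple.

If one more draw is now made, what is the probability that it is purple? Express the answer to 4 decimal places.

0.4160

Compute the likelihood of the observed sequence for each case: P(data | r = 1) = (1/5)(1/5)(4/5) = 4/125; P(data | r = 2) = (2/5)(2/5)(3/5) = 12/125; P(data | r = 3) = (3/5)(3/5)(2/5) = 18/125; P(data | r = 4) = (4/5)(4/5)(1/5) = 16/125.
Weighting by the prior gives 1/4 · 4/125 = 1/125, 1/4 · 12/125 = 3/125, 1/4 · 18/125 = 9/250, 1/4 · 16/125 = 4/125; these sum to 1/10.
Dividing through by the total gives posterior P(r = 1 | data) = 2/25, P(r = 2 | data) = 6/25, P(r = 3 | data) = 9/25, P(r = 4 | data) = 8/25.
The predictive probability is P(purple next | data) = (4/5)(2/25) + (3/5)(6/25) + (2/5)(9/25) + (1/5)(8/25) = 52/125.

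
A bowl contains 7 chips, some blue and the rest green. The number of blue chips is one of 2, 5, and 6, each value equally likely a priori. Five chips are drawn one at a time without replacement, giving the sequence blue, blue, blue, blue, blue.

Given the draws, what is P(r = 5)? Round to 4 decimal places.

For each hypothesis, P(data | H) works out to: P(data | r = 2) = (2/7)(1/6)(0/5) = 0; P(data | r = 5) = (5/7)(4/6)(3/5)(2/4)(1/3) = 1/21; P(data | r = 6) = (6/7)(5/6)(4/5)(3/4)(2/3) = 2/7.
Weighting by the prior gives 1/3 · 0 = 0, 1/3 · 1/21 = 1/63, 1/3 · 2/7 = 2/21; with total 1/9.
By Bayes' rule, P(r = 5 | data) = (1/63) / (1/9) = 1/7.

0.1429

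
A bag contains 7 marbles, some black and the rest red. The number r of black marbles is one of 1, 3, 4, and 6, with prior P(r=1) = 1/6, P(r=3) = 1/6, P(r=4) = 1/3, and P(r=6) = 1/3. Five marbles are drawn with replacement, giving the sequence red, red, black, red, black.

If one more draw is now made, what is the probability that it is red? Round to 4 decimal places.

0.5179

Under each hypothesis, the probability of the observed sequence is: P(data | r = 1) = (6/7)(6/7)(1/7)(6/7)(1/7) = 0.012852; P(data | r = 3) = (4/7)(4/7)(3/7)(4/7)(3/7) = 0.034271; P(data | r = 4) = (3/7)(3/7)(4/7)(3/7)(4/7) = 0.025704; P(data | r = 6) = (1/7)(1/7)(6/7)(1/7)(6/7) = 0.002142.
Weighting by the prior gives 1/6 · 0.012852 = 0.002142, 1/6 · 0.034271 = 0.0057119, 1/3 · 0.025704 = 0.0085679, 1/3 · 0.002142 = 0.00071399; these sum to 0.017136.
The posterior is then P(r = 1 | data) = 0.125, P(r = 3 | data) = 0.33333, P(r = 4 | data) = 0.5, P(r = 6 | data) = 0.041667.
Averaging over the posterior, P(red next | data) = (6/7)(0.125) + (4/7)(0.33333) + (3/7)(0.5) + (1/7)(0.041667) = 0.51786.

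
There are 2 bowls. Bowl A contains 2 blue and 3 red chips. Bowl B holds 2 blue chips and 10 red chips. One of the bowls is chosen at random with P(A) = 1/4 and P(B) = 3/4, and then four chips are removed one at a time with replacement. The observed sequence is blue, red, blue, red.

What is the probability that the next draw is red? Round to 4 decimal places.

Compute the likelihood of the observed sequence for each case: P(data | bowl A) = (2/5)(3/5)(2/5)(3/5) = 0.0576; P(data | bowl B) = (2/12)(10/12)(2/12)(10/12) = 0.01929.
Multiplying each by its prior: 1/4 · 0.0576 = 0.0144, 3/4 · 0.01929 = 0.014468; with total 0.028868.
Dividing through by the total gives posterior P(bowl A | data) = 0.49883, P(bowl B | data) = 0.50117.
Averaging over the posterior, P(red next | data) = (3/5)(0.49883) + (5/6)(0.50117) = 0.71694.

0.7169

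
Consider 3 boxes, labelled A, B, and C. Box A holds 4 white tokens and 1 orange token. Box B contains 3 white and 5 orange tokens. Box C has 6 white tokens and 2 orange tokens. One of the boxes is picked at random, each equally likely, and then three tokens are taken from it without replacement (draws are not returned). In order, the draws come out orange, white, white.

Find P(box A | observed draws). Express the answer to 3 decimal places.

The likelihood of the observed sequence under each hypothesis: P(data | box A) = (1/5)(4/4)(3/3) = 1/5; P(data | box B) = (5/8)(3/7)(2/6) = 5/56; P(data | box C) = (2/8)(6/7)(5/6) = 5/28.
Weighting by the prior gives 1/3 · 1/5 = 1/15, 1/3 · 5/56 = 5/168, 1/3 · 5/28 = 5/84; with total 131/840.
Hence P(box A | data) = (1/15) / (131/840) = 56/131.

0.427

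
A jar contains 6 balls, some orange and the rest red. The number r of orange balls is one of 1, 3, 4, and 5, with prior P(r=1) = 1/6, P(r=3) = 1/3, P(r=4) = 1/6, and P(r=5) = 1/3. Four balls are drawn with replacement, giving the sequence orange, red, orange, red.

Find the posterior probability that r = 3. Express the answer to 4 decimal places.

For each hypothesis, P(data | H) works out to: P(data | r = 1) = (1/6)(5/6)(1/6)(5/6) = 0.01929; P(data | r = 3) = (3/6)(3/6)(3/6)(3/6) = 0.0625; P(data | r = 4) = (4/6)(2/6)(4/6)(2/6) = 0.049383; P(data | r = 5) = (5/6)(1/6)(5/6)(1/6) = 0.01929.
The prior-weighted likelihoods are 1/6 · 0.01929 = 0.003215, 1/3 · 0.0625 = 0.020833, 1/6 · 0.049383 = 0.0082305, 1/3 · 0.01929 = 0.00643; with total 0.038709.
Hence P(r = 3 | data) = (0.020833) / (0.038709) = 0.53821.

0.5382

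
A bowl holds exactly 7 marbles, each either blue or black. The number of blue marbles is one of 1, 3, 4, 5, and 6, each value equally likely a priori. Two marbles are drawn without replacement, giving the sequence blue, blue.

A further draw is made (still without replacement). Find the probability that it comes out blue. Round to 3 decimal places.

The likelihood of the observed sequence under each hypothesis: P(data | r = 1) = (1/7)(0/6) = 0; P(data | r = 3) = (3/7)(2/6) = 1/7; P(data | r = 4) = (4/7)(3/6) = 2/7; P(data | r = 5) = (5/7)(4/6) = 10/21; P(data | r = 6) = (6/7)(5/6) = 5/7.
The prior-weighted likelihoods are 1/5 · 0 = 0, 1/5 · 1/7 = 1/35, 1/5 · 2/7 = 2/35, 1/5 · 10/21 = 2/21, 1/5 · 5/7 = 1/7; these sum to 34/105.
The posterior is then P(r = 1 | data) = 0, P(r = 3 | data) = 3/34, P(r = 4 | data) = 3/17, P(r = 5 | data) = 5/17, P(r = 6 | data) = 15/34.
So P(blue next | data) = Σ P(blue next | H) P(H | data) = (1/5)(3/34) + (2/5)(3/17) + (3/5)(5/17) + (4/5)(15/34) = 21/34.

0.618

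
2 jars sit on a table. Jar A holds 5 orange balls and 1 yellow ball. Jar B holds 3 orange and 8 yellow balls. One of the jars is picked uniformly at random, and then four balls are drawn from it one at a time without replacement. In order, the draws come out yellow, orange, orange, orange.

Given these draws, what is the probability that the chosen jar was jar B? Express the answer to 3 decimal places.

0.035

The likelihood of the observed sequence under each hypothesis: P(data | jar A) = (1/6)(5/5)(4/4)(3/3) = 1/6; P(data | jar B) = (8/11)(3/10)(2/9)(1/8) = 1/165.
The prior-weighted likelihoods are 1/2 · 1/6 = 1/12, 1/2 · 1/165 = 1/330; these sum to 19/220.
Hence P(jar B | data) = (1/330) / (19/220) = 2/57.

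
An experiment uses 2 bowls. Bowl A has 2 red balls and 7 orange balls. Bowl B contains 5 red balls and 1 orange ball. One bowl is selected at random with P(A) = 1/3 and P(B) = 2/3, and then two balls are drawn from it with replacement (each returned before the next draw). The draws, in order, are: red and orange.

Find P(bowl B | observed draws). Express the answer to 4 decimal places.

0.6164

Compute the likelihood of the observed sequence for each case: P(data | bowl A) = (2/9)(7/9) = 14/81; P(data | bowl B) = (5/6)(1/6) = 5/36.
Multiplying each by its prior: 1/3 · 14/81 = 14/243, 2/3 · 5/36 = 5/54; summing to 73/486.
So P(bowl B | data) = (5/54) / (73/486) = 45/73.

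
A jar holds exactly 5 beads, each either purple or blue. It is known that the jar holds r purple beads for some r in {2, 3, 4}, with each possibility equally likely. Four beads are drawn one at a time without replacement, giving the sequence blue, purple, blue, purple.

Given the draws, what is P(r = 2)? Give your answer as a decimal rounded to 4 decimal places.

The likelihood of the observed sequence under each hypothesis: P(data | r = 2) = (3/5)(2/4)(2/3)(1/2) = 1/10; P(data | r = 3) = (2/5)(3/4)(1/3)(2/2) = 1/10; P(data | r = 4) = (1/5)(4/4)(0/3) = 0.
Multiplying each by its prior: 1/3 · 1/10 = 1/30, 1/3 · 1/10 = 1/30, 1/3 · 0 = 0; these sum to 1/15.
Hence P(r = 2 | data) = (1/30) / (1/15) = 1/2.

0.5000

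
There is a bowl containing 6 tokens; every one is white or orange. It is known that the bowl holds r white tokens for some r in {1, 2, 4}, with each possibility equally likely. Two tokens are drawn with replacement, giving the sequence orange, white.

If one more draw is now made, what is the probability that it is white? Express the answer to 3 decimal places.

0.421

For each hypothesis, P(data | H) works out to: P(data | r = 1) = (5/6)(1/6) = 5/36; P(data | r = 2) = (4/6)(2/6) = 2/9; P(data | r = 4) = (2/6)(4/6) = 2/9.
Weighting by the prior gives 1/3 · 5/36 = 5/108, 1/3 · 2/9 = 2/27, 1/3 · 2/9 = 2/27; with total 7/36.
The posterior is then P(r = 1 | data) = 5/21, P(r = 2 | data) = 8/21, P(r = 4 | data) = 8/21.
The predictive probability is P(white next | data) = (1/6)(5/21) + (1/3)(8/21) + (2/3)(8/21) = 53/126.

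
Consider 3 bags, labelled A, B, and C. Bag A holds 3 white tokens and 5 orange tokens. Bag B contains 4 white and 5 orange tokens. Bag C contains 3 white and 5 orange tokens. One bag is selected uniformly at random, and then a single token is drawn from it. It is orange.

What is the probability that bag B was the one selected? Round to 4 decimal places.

0.3077

For each hypothesis, P(data | H) works out to: P(data | bag A) = (5/8) = 5/8; P(data | bag B) = (5/9) = 5/9; P(data | bag C) = (5/8) = 5/8.
The prior-weighted likelihoods are 1/3 · 5/8 = 5/24, 1/3 · 5/9 = 5/27, 1/3 · 5/8 = 5/24; with total 65/108.
Hence P(bag B | data) = (5/27) / (65/108) = 4/13.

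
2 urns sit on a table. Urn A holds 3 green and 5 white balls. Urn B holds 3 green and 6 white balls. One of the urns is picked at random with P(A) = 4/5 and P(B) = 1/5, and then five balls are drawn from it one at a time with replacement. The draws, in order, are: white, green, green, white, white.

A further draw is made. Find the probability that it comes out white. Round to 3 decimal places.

Under each hypothesis, the probability of the observed sequence is: P(data | urn A) = (5/8)(3/8)(3/8)(5/8)(5/8) = 0.034332; P(data | urn B) = (6/9)(3/9)(3/9)(6/9)(6/9) = 0.032922.
The prior-weighted likelihoods are 4/5 · 0.034332 = 0.027466, 1/5 · 0.032922 = 0.0065844; summing to 0.03405.
Normalising, the posterior is P(urn A | data) = 0.80663, P(urn B | data) = 0.19337.
The predictive probability is P(white next | data) = (5/8)(0.80663) + (2/3)(0.19337) = 0.63306.

0.633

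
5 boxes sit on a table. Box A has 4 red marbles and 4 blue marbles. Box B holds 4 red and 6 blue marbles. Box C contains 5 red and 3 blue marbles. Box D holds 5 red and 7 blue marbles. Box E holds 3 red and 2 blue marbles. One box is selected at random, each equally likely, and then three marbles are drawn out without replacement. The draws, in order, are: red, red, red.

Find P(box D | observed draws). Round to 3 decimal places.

Compute the likelihood of the observed sequence for each case: P(data | box A) = (4/8)(3/7)(2/6) = 0.071429; P(data | box B) = (4/10)(3/9)(2/8) = 0.033333; P(data | box C) = (5/8)(4/7)(3/6) = 0.17857; P(data | box D) = (5/12)(4/11)(3/10) = 0.045455; P(data | box E) = (3/5)(2/4)(1/3) = 0.1.
The prior-weighted likelihoods are 1/5 · 0.071429 = 0.014286, 1/5 · 0.033333 = 0.0066667, 1/5 · 0.17857 = 0.035714, 1/5 · 0.045455 = 0.0090909, 1/5 · 0.1 = 0.02; with total 0.085758.
Therefore the posterior P(box D | data) = (0.0090909) / (0.085758) = 0.10601.

0.106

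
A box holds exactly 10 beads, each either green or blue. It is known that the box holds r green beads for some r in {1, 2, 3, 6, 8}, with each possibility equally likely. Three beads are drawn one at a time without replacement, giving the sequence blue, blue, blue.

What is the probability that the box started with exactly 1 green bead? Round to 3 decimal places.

The likelihood of the observed sequence under each hypothesis: P(data | r = 1) = (9/10)(8/9)(7/8) = 7/10; P(data | r = 2) = (8/10)(7/9)(6/8) = 7/15; P(data | r = 3) = (7/10)(6/9)(5/8) = 7/24; P(data | r = 6) = (4/10)(3/9)(2/8) = 1/30; P(data | r = 8) = (2/10)(1/9)(0/8) = 0.
Weighting by the prior gives 1/5 · 7/10 = 7/50, 1/5 · 7/15 = 7/75, 1/5 · 7/24 = 7/120, 1/5 · 1/30 = 1/150, 1/5 · 0 = 0; these sum to 179/600.
By Bayes' rule, P(r = 1 | data) = (7/50) / (179/600) = 84/179.

0.469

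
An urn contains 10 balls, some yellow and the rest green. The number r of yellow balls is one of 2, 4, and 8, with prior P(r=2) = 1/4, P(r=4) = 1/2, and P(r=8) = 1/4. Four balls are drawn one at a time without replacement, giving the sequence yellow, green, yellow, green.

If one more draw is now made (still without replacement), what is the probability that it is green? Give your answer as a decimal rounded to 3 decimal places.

Compute the likelihood of the observed sequence for each case: P(data | r = 2) = (2/10)(8/9)(1/8)(7/7) = 0.022222; P(data | r = 4) = (4/10)(6/9)(3/8)(5/7) = 0.071429; P(data | r = 8) = (8/10)(2/9)(7/8)(1/7) = 0.022222.
Weighting by the prior gives 1/4 · 0.022222 = 0.0055556, 1/2 · 0.071429 = 0.035714, 1/4 · 0.022222 = 0.0055556; these sum to 0.046825.
The posterior is then P(r = 2 | data) = 0.11864, P(r = 4 | data) = 0.76271, P(r = 8 | data) = 0.11864.
So P(green next | data) = Σ P(green next | H) P(H | data) = (1)(0.11864) + (2/3)(0.76271) + (0)(0.11864) = 0.62712.

0.627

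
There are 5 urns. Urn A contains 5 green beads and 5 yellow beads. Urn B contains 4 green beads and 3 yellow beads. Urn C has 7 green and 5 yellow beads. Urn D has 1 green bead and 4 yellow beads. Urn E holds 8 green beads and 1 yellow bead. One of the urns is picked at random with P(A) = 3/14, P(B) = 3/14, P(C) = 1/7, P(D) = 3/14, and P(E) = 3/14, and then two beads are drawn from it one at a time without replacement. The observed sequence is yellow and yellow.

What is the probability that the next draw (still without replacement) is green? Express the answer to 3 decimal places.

Compute the likelihood of the observed sequence for each case: P(data | urn A) = (5/10)(4/9) = 0.22222; P(data | urn B) = (3/7)(2/6) = 0.14286; P(data | urn C) = (5/12)(4/11) = 0.15152; P(data | urn D) = (4/5)(3/4) = 0.6; P(data | urn E) = (1/9)(0/8) = 0.
The prior-weighted likelihoods are 3/14 · 0.22222 = 0.047619, 3/14 · 0.14286 = 0.030612, 1/7 · 0.15152 = 0.021645, 3/14 · 0.6 = 0.12857, 3/14 · 0 = 0; these sum to 0.22845.
Dividing through by the total gives posterior P(urn A | data) = 0.20845, P(urn B | data) = 0.134, P(urn C | data) = 0.094748, P(urn D | data) = 0.5628, P(urn E | data) = 0.
Averaging over the posterior, P(green next | data) = (5/8)(0.20845) + (4/5)(0.134) + (7/10)(0.094748) + (1/3)(0.5628) = 0.4914.

0.491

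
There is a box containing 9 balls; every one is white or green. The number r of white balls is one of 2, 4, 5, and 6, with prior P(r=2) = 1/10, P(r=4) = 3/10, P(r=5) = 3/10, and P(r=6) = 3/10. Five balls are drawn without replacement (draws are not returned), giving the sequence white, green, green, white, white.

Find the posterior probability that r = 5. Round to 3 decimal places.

Under each hypothesis, the probability of the observed sequence is: P(data | r = 2) = (2/9)(7/8)(6/7)(1/6)(0/5) = 0; P(data | r = 4) = (4/9)(5/8)(4/7)(3/6)(2/5) = 2/63; P(data | r = 5) = (5/9)(4/8)(3/7)(4/6)(3/5) = 1/21; P(data | r = 6) = (6/9)(3/8)(2/7)(5/6)(4/5) = 1/21.
Weighting by the prior gives 1/10 · 0 = 0, 3/10 · 2/63 = 1/105, 3/10 · 1/21 = 1/70, 3/10 · 1/21 = 1/70; summing to 4/105.
Therefore the posterior P(r = 5 | data) = (1/70) / (4/105) = 3/8.

0.375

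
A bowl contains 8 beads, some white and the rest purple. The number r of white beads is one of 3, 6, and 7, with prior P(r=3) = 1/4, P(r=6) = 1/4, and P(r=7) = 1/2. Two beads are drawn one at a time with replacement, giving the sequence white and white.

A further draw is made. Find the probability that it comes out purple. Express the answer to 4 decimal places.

0.1879

Under each hypothesis, the probability of the observed sequence is: P(data | r = 3) = (3/8)(3/8) = 9/64; P(data | r = 6) = (6/8)(6/8) = 9/16; P(data | r = 7) = (7/8)(7/8) = 49/64.
Multiplying each by its prior: 1/4 · 9/64 = 9/256, 1/4 · 9/16 = 9/64, 1/2 · 49/64 = 49/128; these sum to 143/256.
Dividing through by the total gives posterior P(r = 3 | data) = 0.062937, P(r = 6 | data) = 0.25175, P(r = 7 | data) = 0.68531.
The predictive probability is P(purple next | data) = (5/8)(0.062937) + (1/4)(0.25175) + (1/8)(0.68531) = 0.18794.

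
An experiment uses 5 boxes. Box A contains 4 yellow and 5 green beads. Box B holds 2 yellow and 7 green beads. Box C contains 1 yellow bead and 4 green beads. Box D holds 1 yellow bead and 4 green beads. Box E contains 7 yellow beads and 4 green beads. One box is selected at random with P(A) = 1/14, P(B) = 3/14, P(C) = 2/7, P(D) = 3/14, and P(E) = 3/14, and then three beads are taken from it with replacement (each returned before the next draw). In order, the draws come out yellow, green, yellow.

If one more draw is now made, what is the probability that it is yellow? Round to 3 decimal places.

The likelihood of the observed sequence under each hypothesis: P(data | box A) = (4/9)(5/9)(4/9) = 0.10974; P(data | box B) = (2/9)(7/9)(2/9) = 0.038409; P(data | box C) = (1/5)(4/5)(1/5) = 0.032; P(data | box D) = (1/5)(4/5)(1/5) = 0.032; P(data | box E) = (7/11)(4/11)(7/11) = 0.14726.
The prior-weighted likelihoods are 1/14 · 0.10974 = 0.0078385, 3/14 · 0.038409 = 0.0082305, 2/7 · 0.032 = 0.0091429, 3/14 · 0.032 = 0.0068571, 3/14 · 0.14726 = 0.031555; summing to 0.063624.
Dividing through by the total gives posterior P(box A | data) = 0.1232, P(box B | data) = 0.12936, P(box C | data) = 0.1437, P(box D | data) = 0.10778, P(box E | data) = 0.49596.
Averaging over the posterior, P(yellow next | data) = (4/9)(0.1232) + (2/9)(0.12936) + (1/5)(0.1437) + (1/5)(0.10778) + (7/11)(0.49596) = 0.44941.

0.449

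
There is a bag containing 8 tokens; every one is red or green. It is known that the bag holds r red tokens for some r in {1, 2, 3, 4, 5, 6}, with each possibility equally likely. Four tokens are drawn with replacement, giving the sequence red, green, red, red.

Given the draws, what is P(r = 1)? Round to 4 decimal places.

Under each hypothesis, the probability of the observed sequence is: P(data | r = 1) = (1/8)(7/8)(1/8)(1/8) = 0.001709; P(data | r = 2) = (2/8)(6/8)(2/8)(2/8) = 0.011719; P(data | r = 3) = (3/8)(5/8)(3/8)(3/8) = 0.032959; P(data | r = 4) = (4/8)(4/8)(4/8)(4/8) = 0.0625; P(data | r = 5) = (5/8)(3/8)(5/8)(5/8) = 0.091553; P(data | r = 6) = (6/8)(2/8)(6/8)(6/8) = 0.10547.
Weighting by the prior gives 1/6 · 0.001709 = 0.00028483, 1/6 · 0.011719 = 0.0019531, 1/6 · 0.032959 = 0.0054932, 1/6 · 0.0625 = 0.010417, 1/6 · 0.091553 = 0.015259, 1/6 · 0.10547 = 0.017578; with total 0.050985.
So P(r = 1 | data) = (0.00028483) / (0.050985) = 0.0055866.

0.0056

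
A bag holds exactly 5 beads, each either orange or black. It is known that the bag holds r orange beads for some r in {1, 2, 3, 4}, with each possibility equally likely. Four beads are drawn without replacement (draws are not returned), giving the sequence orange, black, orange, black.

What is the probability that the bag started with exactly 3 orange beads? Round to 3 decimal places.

For each hypothesis, P(data | H) works out to: P(data | r = 1) = (1/5)(4/4)(0/3) = 0; P(data | r = 2) = (2/5)(3/4)(1/3)(2/2) = 1/10; P(data | r = 3) = (3/5)(2/4)(2/3)(1/2) = 1/10; P(data | r = 4) = (4/5)(1/4)(3/3)(0/2) = 0.
Weighting by the prior gives 1/4 · 0 = 0, 1/4 · 1/10 = 1/40, 1/4 · 1/10 = 1/40, 1/4 · 0 = 0; with total 1/20.
Hence P(r = 3 | data) = (1/40) / (1/20) = 1/2.

0.500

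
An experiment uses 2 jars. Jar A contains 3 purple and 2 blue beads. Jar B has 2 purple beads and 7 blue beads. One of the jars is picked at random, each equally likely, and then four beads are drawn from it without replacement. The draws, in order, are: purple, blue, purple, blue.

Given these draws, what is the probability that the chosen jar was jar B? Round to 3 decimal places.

0.217

The likelihood of the observed sequence under each hypothesis: P(data | jar A) = (3/5)(2/4)(2/3)(1/2) = 1/10; P(data | jar B) = (2/9)(7/8)(1/7)(6/6) = 1/36.
Weighting by the prior gives 1/2 · 1/10 = 1/20, 1/2 · 1/36 = 1/72; these sum to 23/360.
By Bayes' rule, P(jar B | data) = (1/72) / (23/360) = 5/23.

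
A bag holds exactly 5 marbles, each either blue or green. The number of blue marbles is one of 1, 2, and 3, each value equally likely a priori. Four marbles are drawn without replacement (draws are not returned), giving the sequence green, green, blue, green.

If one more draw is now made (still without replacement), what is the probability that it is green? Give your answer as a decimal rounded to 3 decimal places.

Compute the likelihood of the observed sequence for each case: P(data | r = 1) = (4/5)(3/4)(1/3)(2/2) = 1/5; P(data | r = 2) = (3/5)(2/4)(2/3)(1/2) = 1/10; P(data | r = 3) = (2/5)(1/4)(3/3)(0/2) = 0.
Multiplying each by its prior: 1/3 · 1/5 = 1/15, 1/3 · 1/10 = 1/30, 1/3 · 0 = 0; these sum to 1/10.
Dividing through by the total gives posterior P(r = 1 | data) = 2/3, P(r = 2 | data) = 1/3, P(r = 3 | data) = 0.
The predictive probability is P(green next | data) = (1)(2/3) + (0)(1/3) = 2/3.

0.667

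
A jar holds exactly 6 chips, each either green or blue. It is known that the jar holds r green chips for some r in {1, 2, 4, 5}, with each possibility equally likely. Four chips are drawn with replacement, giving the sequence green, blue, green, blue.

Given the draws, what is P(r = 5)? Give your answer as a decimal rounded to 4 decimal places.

0.1404

For each hypothesis, P(data | H) works out to: P(data | r = 1) = (1/6)(5/6)(1/6)(5/6) = 0.01929; P(data | r = 2) = (2/6)(4/6)(2/6)(4/6) = 0.049383; P(data | r = 4) = (4/6)(2/6)(4/6)(2/6) = 0.049383; P(data | r = 5) = (5/6)(1/6)(5/6)(1/6) = 0.01929.
The prior-weighted likelihoods are 1/4 · 0.01929 = 0.0048225, 1/4 · 0.049383 = 0.012346, 1/4 · 0.049383 = 0.012346, 1/4 · 0.01929 = 0.0048225; with total 0.034336.
Therefore the posterior P(r = 5 | data) = (0.0048225) / (0.034336) = 0.14045.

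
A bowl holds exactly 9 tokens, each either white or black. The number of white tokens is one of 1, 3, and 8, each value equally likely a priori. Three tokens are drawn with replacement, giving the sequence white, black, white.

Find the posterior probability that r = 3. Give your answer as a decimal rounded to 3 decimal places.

0.429

Under each hypothesis, the probability of the observed sequence is: P(data | r = 1) = (1/9)(8/9)(1/9) = 0.010974; P(data | r = 3) = (3/9)(6/9)(3/9) = 0.074074; P(data | r = 8) = (8/9)(1/9)(8/9) = 0.087791.
Weighting by the prior gives 1/3 · 0.010974 = 0.003658, 1/3 · 0.074074 = 0.024691, 1/3 · 0.087791 = 0.029264; summing to 0.057613.
By Bayes' rule, P(r = 3 | data) = (0.024691) / (0.057613) = 0.42857.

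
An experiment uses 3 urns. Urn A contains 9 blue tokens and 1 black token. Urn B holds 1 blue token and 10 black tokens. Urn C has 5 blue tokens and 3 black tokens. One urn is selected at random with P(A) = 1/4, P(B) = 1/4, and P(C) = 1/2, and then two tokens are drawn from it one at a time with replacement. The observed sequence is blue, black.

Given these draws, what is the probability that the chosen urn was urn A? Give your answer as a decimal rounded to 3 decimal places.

0.140

The likelihood of the observed sequence under each hypothesis: P(data | urn A) = (9/10)(1/10) = 0.09; P(data | urn B) = (1/11)(10/11) = 0.082645; P(data | urn C) = (5/8)(3/8) = 0.23438.
Multiplying each by its prior: 1/4 · 0.09 = 0.0225, 1/4 · 0.082645 = 0.020661, 1/2 · 0.23438 = 0.11719; summing to 0.16035.
By Bayes' rule, P(urn A | data) = (0.0225) / (0.16035) = 0.14032.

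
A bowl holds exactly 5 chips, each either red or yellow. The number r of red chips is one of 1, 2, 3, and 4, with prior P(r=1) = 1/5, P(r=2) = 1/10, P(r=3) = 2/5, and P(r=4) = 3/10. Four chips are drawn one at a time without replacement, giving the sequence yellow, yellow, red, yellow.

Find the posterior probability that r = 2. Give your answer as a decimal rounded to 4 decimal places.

0.2000

Compute the likelihood of the observed sequence for each case: P(data | r = 1) = (4/5)(3/4)(1/3)(2/2) = 1/5; P(data | r = 2) = (3/5)(2/4)(2/3)(1/2) = 1/10; P(data | r = 3) = (2/5)(1/4)(3/3)(0/2) = 0; P(data | r = 4) = (1/5)(0/4) = 0.
Multiplying each by its prior: 1/5 · 1/5 = 1/25, 1/10 · 1/10 = 1/100, 2/5 · 0 = 0, 3/10 · 0 = 0; with total 1/20.
By Bayes' rule, P(r = 2 | data) = (1/100) / (1/20) = 1/5.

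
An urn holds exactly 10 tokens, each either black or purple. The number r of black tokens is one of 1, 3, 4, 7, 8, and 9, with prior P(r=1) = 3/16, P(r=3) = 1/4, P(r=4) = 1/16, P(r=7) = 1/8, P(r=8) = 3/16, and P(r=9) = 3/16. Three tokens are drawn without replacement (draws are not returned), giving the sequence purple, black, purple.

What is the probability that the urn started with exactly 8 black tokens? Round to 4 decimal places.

0.0494

Compute the likelihood of the observed sequence for each case: P(data | r = 1) = (9/10)(1/9)(8/8) = 1/10; P(data | r = 3) = (7/10)(3/9)(6/8) = 7/40; P(data | r = 4) = (6/10)(4/9)(5/8) = 1/6; P(data | r = 7) = (3/10)(7/9)(2/8) = 7/120; P(data | r = 8) = (2/10)(8/9)(1/8) = 1/45; P(data | r = 9) = (1/10)(9/9)(0/8) = 0.
Weighting by the prior gives 3/16 · 1/10 = 3/160, 1/4 · 7/40 = 7/160, 1/16 · 1/6 = 1/96, 1/8 · 7/120 = 7/960, 3/16 · 1/45 = 1/240, 3/16 · 0 = 0; summing to 27/320.
By Bayes' rule, P(r = 8 | data) = (1/240) / (27/320) = 4/81.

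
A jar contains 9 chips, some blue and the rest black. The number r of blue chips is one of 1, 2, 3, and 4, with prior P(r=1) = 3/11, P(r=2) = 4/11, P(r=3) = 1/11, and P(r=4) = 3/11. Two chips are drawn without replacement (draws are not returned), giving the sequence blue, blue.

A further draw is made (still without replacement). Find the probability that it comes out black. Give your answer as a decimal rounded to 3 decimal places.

0.777

Under each hypothesis, the probability of the observed sequence is: P(data | r = 1) = (1/9)(0/8) = 0; P(data | r = 2) = (2/9)(1/8) = 1/36; P(data | r = 3) = (3/9)(2/8) = 1/12; P(data | r = 4) = (4/9)(3/8) = 1/6.
The prior-weighted likelihoods are 3/11 · 0 = 0, 4/11 · 1/36 = 1/99, 1/11 · 1/12 = 1/132, 3/11 · 1/6 = 1/22; these sum to 25/396.
The posterior is then P(r = 1 | data) = 0, P(r = 2 | data) = 4/25, P(r = 3 | data) = 3/25, P(r = 4 | data) = 18/25.
Averaging over the posterior, P(black next | data) = (1)(4/25) + (6/7)(3/25) + (5/7)(18/25) = 136/175.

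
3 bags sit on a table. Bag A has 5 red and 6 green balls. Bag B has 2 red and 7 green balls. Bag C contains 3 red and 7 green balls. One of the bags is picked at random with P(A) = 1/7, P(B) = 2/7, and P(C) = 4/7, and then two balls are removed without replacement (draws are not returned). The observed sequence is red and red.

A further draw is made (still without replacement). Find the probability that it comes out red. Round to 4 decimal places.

0.1864

The likelihood of the observed sequence under each hypothesis: P(data | bag A) = (5/11)(4/10) = 0.18182; P(data | bag B) = (2/9)(1/8) = 0.027778; P(data | bag C) = (3/10)(2/9) = 0.066667.
Multiplying each by its prior: 1/7 · 0.18182 = 0.025974, 2/7 · 0.027778 = 0.0079365, 4/7 · 0.066667 = 0.038095; summing to 0.072006.
Dividing through by the total gives posterior P(bag A | data) = 0.36072, P(bag B | data) = 0.11022, P(bag C | data) = 0.52906.
The predictive probability is P(red next | data) = (1/3)(0.36072) + (0)(0.11022) + (1/8)(0.52906) = 0.18637.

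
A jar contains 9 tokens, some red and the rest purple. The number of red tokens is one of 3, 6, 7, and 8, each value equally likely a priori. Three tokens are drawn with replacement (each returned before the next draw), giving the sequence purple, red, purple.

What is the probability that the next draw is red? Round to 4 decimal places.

The likelihood of the observed sequence under each hypothesis: P(data | r = 3) = (6/9)(3/9)(6/9) = 4/27; P(data | r = 6) = (3/9)(6/9)(3/9) = 2/27; P(data | r = 7) = (2/9)(7/9)(2/9) = 28/729; P(data | r = 8) = (1/9)(8/9)(1/9) = 8/729.
The prior-weighted likelihoods are 1/4 · 4/27 = 1/27, 1/4 · 2/27 = 1/54, 1/4 · 28/729 = 7/729, 1/4 · 8/729 = 2/729; summing to 11/162.
Normalising, the posterior is P(r = 3 | data) = 6/11, P(r = 6 | data) = 3/11, P(r = 7 | data) = 14/99, P(r = 8 | data) = 4/99.
So P(red next | data) = Σ P(red next | H) P(H | data) = (1/3)(6/11) + (2/3)(3/11) + (7/9)(14/99) + (8/9)(4/99) = 454/891.

0.5095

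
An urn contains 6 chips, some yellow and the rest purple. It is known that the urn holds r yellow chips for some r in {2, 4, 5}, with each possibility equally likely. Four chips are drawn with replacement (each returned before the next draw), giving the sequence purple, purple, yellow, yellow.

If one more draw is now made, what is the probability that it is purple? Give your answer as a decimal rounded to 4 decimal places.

Compute the likelihood of the observed sequence for each case: P(data | r = 2) = (4/6)(4/6)(2/6)(2/6) = 0.049383; P(data | r = 4) = (2/6)(2/6)(4/6)(4/6) = 0.049383; P(data | r = 5) = (1/6)(1/6)(5/6)(5/6) = 0.01929.
The prior-weighted likelihoods are 1/3 · 0.049383 = 0.016461, 1/3 · 0.049383 = 0.016461, 1/3 · 0.01929 = 0.00643; summing to 0.039352.
Normalising, the posterior is P(r = 2 | data) = 0.4183, P(r = 4 | data) = 0.4183, P(r = 5 | data) = 0.1634.
The predictive probability is P(purple next | data) = (2/3)(0.4183) + (1/3)(0.4183) + (1/6)(0.1634) = 0.44553.

0.4455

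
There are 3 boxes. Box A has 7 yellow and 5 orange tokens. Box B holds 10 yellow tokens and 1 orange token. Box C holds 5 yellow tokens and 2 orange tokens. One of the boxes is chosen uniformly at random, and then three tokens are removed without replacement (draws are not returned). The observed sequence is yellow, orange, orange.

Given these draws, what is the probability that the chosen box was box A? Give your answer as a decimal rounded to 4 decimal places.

Compute the likelihood of the observed sequence for each case: P(data | box A) = (7/12)(5/11)(4/10) = 0.10606; P(data | box B) = (10/11)(1/10)(0/9) = 0; P(data | box C) = (5/7)(2/6)(1/5) = 0.047619.
Weighting by the prior gives 1/3 · 0.10606 = 0.035354, 1/3 · 0 = 0, 1/3 · 0.047619 = 0.015873; with total 0.051227.
So P(box A | data) = (0.035354) / (0.051227) = 0.69014.

0.6901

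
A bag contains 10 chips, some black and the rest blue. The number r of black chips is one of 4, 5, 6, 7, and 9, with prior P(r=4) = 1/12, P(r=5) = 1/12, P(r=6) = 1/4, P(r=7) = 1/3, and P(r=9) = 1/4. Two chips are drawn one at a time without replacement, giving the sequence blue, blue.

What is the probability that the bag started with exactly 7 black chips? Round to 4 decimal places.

0.2182

For each hypothesis, P(data | H) works out to: P(data | r = 4) = (6/10)(5/9) = 1/3; P(data | r = 5) = (5/10)(4/9) = 2/9; P(data | r = 6) = (4/10)(3/9) = 2/15; P(data | r = 7) = (3/10)(2/9) = 1/15; P(data | r = 9) = (1/10)(0/9) = 0.
The prior-weighted likelihoods are 1/12 · 1/3 = 1/36, 1/12 · 2/9 = 1/54, 1/4 · 2/15 = 1/30, 1/3 · 1/15 = 1/45, 1/4 · 0 = 0; summing to 11/108.
So P(r = 7 | data) = (1/45) / (11/108) = 12/55.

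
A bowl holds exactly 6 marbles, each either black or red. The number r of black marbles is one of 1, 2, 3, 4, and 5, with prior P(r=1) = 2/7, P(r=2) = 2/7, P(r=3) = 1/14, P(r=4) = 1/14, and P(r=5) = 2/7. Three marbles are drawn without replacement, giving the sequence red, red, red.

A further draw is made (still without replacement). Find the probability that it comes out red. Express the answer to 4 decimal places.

Under each hypothesis, the probability of the observed sequence is: P(data | r = 1) = (5/6)(4/5)(3/4) = 1/2; P(data | r = 2) = (4/6)(3/5)(2/4) = 1/5; P(data | r = 3) = (3/6)(2/5)(1/4) = 1/20; P(data | r = 4) = (2/6)(1/5)(0/4) = 0; P(data | r = 5) = (1/6)(0/5) = 0.
Weighting by the prior gives 2/7 · 1/2 = 1/7, 2/7 · 1/5 = 2/35, 1/14 · 1/20 = 1/280, 1/14 · 0 = 0, 2/7 · 0 = 0; with total 57/280.
Dividing through by the total gives posterior P(r = 1 | data) = 40/57, P(r = 2 | data) = 16/57, P(r = 3 | data) = 1/57, P(r = 4 | data) = 0, P(r = 5 | data) = 0.
Averaging over the posterior, P(red next | data) = (2/3)(40/57) + (1/3)(16/57) + (0)(1/57) = 32/57.

0.5614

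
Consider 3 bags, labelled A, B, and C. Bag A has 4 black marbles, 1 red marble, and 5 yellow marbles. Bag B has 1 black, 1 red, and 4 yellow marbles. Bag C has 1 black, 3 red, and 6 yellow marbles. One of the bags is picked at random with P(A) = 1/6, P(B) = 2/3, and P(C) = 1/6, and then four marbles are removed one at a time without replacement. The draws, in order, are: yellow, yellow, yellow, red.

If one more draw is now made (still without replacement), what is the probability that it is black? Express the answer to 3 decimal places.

For each hypothesis, P(data | H) works out to: P(data | bag A) = (5/10)(4/9)(3/8)(1/7) = 1/84; P(data | bag B) = (4/6)(3/5)(2/4)(1/3) = 1/15; P(data | bag C) = (6/10)(5/9)(4/8)(3/7) = 1/14.
Weighting by the prior gives 1/6 · 1/84 = 1/504, 2/3 · 1/15 = 2/45, 1/6 · 1/14 = 1/84; summing to 7/120.
Dividing through by the total gives posterior P(bag A | data) = 5/147, P(bag B | data) = 16/21, P(bag C | data) = 10/49.
The predictive probability is P(black next | data) = (2/3)(5/147) + (1/2)(16/21) + (1/6)(10/49) = 193/441.

0.438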